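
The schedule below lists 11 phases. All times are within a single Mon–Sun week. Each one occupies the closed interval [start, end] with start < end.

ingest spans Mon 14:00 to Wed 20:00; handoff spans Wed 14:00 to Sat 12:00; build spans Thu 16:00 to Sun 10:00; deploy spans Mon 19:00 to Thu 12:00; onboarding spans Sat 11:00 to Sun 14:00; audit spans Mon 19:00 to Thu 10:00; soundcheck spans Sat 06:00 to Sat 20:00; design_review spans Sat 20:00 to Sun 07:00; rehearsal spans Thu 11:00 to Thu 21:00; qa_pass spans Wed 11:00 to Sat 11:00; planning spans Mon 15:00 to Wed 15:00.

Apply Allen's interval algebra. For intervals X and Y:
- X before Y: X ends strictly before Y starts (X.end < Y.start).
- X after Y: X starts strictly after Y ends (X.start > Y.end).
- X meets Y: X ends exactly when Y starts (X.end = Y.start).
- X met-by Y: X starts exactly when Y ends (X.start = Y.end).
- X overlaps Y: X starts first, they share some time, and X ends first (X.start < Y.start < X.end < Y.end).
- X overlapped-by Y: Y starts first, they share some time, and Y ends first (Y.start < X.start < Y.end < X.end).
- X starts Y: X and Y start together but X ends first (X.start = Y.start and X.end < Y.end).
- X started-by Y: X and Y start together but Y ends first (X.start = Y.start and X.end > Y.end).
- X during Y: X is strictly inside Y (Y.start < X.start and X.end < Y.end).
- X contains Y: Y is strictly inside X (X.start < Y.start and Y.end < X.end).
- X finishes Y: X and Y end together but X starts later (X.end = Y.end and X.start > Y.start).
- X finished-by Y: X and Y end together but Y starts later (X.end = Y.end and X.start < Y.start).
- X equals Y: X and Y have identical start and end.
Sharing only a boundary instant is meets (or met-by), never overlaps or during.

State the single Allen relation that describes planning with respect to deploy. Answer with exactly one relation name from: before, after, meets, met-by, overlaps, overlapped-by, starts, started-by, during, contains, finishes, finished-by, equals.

overlaps

planning = [Mon 15:00, Wed 15:00]; deploy = [Mon 19:00, Thu 12:00].
Compare endpoints: planning.start < deploy.start, planning.start < deploy.end, planning.end > deploy.start, planning.end < deploy.end.
That pattern is 'overlaps'.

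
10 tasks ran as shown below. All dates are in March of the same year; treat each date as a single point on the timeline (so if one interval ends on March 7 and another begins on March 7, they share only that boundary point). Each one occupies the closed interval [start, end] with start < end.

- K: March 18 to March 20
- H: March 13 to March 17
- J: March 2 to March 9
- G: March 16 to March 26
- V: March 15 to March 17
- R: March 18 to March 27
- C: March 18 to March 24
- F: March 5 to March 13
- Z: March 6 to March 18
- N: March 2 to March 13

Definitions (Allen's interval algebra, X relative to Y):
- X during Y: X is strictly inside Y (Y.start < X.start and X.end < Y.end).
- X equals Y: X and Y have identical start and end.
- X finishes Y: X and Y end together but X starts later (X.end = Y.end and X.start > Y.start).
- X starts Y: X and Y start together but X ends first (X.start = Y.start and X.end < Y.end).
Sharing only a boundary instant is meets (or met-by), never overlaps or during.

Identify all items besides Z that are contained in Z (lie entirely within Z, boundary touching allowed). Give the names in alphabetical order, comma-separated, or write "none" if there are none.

H, V

Target Z = [March 6, March 18].
C [March 18, March 24] → met-by → no.
F [March 5, March 13] → overlaps → no.
G [March 16, March 26] → overlapped-by → no.
H [March 13, March 17] → during → yes.
J [March 2, March 9] → overlaps → no.
K [March 18, March 20] → met-by → no.
N [March 2, March 13] → overlaps → no.
R [March 18, March 27] → met-by → no.
V [March 15, March 17] → during → yes.
Result: H, V.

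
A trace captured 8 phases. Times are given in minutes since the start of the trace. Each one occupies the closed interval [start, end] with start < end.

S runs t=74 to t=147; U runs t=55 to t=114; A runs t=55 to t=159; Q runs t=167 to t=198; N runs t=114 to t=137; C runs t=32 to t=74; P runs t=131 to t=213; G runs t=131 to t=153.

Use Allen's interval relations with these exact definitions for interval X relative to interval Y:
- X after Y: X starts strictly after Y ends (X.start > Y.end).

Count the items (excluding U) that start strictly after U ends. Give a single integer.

3

Target U = [t=55, t=114].
A [t=55, t=159] → started-by → no.
C [t=32, t=74] → overlaps → no.
G [t=131, t=153] → after → counts.
N [t=114, t=137] → met-by → no.
P [t=131, t=213] → after → counts.
Q [t=167, t=198] → after → counts.
S [t=74, t=147] → overlapped-by → no.
Total: 3.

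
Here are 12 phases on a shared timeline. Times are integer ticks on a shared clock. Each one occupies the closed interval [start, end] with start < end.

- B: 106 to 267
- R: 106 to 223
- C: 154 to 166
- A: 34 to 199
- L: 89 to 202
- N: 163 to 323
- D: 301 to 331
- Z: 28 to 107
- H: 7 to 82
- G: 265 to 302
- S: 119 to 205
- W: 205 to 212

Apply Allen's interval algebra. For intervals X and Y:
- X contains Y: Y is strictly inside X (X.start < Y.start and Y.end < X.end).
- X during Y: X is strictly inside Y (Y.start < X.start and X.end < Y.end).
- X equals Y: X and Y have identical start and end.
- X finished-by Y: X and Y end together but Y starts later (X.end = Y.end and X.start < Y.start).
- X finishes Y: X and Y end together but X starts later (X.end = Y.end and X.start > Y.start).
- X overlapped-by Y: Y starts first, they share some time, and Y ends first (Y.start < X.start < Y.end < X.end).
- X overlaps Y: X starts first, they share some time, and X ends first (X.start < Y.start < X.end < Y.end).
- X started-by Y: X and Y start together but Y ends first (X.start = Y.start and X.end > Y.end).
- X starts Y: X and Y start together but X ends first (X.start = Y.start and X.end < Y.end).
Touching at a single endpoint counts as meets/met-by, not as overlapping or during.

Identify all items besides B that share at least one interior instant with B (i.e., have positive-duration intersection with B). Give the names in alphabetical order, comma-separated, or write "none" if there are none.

Target B = [106, 267].
A [34, 199] → overlaps → yes.
C [154, 166] → during → yes.
D [301, 331] → after → no.
G [265, 302] → overlapped-by → yes.
H [7, 82] → before → no.
L [89, 202] → overlaps → yes.
N [163, 323] → overlapped-by → yes.
R [106, 223] → starts → yes.
S [119, 205] → during → yes.
W [205, 212] → during → yes.
Z [28, 107] → overlaps → yes.
Result: A, C, G, L, N, R, S, W, Z.

A, C, G, L, N, R, S, W, Z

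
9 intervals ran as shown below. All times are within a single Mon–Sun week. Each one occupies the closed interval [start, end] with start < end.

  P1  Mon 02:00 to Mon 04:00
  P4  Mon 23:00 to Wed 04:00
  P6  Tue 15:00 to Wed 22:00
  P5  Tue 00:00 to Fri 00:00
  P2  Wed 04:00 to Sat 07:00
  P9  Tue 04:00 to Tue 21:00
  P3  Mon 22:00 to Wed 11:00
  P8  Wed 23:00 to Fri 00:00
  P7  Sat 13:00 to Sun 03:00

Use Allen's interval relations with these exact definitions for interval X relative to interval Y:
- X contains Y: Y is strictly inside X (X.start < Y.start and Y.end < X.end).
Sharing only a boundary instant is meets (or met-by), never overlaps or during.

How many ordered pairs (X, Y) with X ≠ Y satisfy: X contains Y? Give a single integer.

Checking all 72 ordered pairs for relation 'contains'; matching pairs in alphabetical order:
(P2, P8): P2 contains P8 ✓
(P3, P4): P3 contains P4 ✓
(P3, P9): P3 contains P9 ✓
(P4, P9): P4 contains P9 ✓
(P5, P6): P5 contains P6 ✓
(P5, P9): P5 contains P9 ✓
Count: 6.

6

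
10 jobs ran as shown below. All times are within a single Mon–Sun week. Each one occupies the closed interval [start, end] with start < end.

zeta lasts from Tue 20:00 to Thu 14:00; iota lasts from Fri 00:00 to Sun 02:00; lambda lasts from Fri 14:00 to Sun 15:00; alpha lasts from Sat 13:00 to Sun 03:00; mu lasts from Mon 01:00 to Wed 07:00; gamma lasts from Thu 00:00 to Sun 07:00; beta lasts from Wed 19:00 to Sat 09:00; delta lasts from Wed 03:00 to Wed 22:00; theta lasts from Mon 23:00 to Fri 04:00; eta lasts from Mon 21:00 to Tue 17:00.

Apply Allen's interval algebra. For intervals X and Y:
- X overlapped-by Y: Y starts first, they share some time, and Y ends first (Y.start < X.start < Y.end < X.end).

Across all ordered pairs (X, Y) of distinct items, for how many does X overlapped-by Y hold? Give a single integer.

Checking all 90 ordered pairs for relation 'overlapped-by'; matching pairs in alphabetical order:
(alpha, iota): alpha overlapped-by iota ✓
(beta, delta): beta overlapped-by delta ✓
(beta, theta): beta overlapped-by theta ✓
(beta, zeta): beta overlapped-by zeta ✓
(delta, mu): delta overlapped-by mu ✓
(gamma, beta): gamma overlapped-by beta ✓
(gamma, theta): gamma overlapped-by theta ✓
(gamma, zeta): gamma overlapped-by zeta ✓
(iota, beta): iota overlapped-by beta ✓
(iota, theta): iota overlapped-by theta ✓
(lambda, beta): lambda overlapped-by beta ✓
(lambda, gamma): lambda overlapped-by gamma ✓
(lambda, iota): lambda overlapped-by iota ✓
(theta, eta): theta overlapped-by eta ✓
(theta, mu): theta overlapped-by mu ✓
(zeta, mu): zeta overlapped-by mu ✓
Count: 16.

16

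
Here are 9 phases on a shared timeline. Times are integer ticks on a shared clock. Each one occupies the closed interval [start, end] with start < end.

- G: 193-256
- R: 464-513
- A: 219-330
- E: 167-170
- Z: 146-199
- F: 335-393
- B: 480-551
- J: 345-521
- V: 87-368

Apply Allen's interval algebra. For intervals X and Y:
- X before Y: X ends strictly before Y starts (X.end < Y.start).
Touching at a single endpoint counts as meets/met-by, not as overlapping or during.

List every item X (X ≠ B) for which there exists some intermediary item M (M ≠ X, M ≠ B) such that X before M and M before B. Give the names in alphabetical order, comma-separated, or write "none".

A, E, G, Z

Target B = [480, 551].
Intermediaries M with M before B: A, E, F, G, V, Z.
Via A — items with X before A: E, Z.
Via E — items with X before E: none.
Via F — items with X before F: A, E, G, Z.
Via G — items with X before G: E.
Via V — items with X before V: none.
Via Z — items with X before Z: none.
Union: A, E, G, Z.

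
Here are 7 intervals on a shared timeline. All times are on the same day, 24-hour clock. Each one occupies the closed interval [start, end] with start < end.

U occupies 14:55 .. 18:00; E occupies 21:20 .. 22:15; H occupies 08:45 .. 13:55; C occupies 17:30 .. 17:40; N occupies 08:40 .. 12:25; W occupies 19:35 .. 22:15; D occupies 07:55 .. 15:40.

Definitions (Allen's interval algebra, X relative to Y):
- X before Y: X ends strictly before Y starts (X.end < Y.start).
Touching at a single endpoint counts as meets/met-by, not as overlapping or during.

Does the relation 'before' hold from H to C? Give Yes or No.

Yes

H = [08:45, 13:55], C = [17:30, 17:40].
Actual relation of H to C: before.
Asked whether 'before' holds → Yes.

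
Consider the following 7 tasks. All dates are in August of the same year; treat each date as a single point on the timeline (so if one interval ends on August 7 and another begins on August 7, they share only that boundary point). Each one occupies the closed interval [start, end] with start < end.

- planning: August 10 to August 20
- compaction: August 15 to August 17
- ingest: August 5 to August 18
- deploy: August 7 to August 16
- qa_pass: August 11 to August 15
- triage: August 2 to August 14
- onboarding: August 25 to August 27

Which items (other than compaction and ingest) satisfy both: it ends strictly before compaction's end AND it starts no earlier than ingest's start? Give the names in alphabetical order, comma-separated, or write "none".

Conditions: its end is strictly before compaction's end (X.end < August 17) AND its start is no earlier than ingest's start (X.start >= August 5).
deploy: end August 16 < August 17? ✓; start August 7 >= August 5? ✓ → yes.
onboarding: end August 27 < August 17? ✗; start August 25 >= August 5? ✓ → no.
planning: end August 20 < August 17? ✗; start August 10 >= August 5? ✓ → no.
qa_pass: end August 15 < August 17? ✓; start August 11 >= August 5? ✓ → yes.
triage: end August 14 < August 17? ✓; start August 2 >= August 5? ✗ → no.
Result: deploy, qa_pass.

deploy, qa_pass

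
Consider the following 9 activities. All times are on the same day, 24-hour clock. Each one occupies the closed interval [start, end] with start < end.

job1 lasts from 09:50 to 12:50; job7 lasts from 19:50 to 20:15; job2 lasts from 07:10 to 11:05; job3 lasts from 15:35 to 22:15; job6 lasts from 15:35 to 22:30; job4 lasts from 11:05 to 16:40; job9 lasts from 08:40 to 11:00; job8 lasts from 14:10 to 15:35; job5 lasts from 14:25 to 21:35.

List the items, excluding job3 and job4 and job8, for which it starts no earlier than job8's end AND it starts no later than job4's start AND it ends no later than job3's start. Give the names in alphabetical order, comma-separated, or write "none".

none

Conditions: its start is no earlier than job8's end (X.start >= 15:35) AND its start is no later than job4's start (X.start <= 11:05) AND its end is no later than job3's start (X.end <= 15:35).
job1: start 09:50 >= 15:35? ✗; start 09:50 <= 11:05? ✓; end 12:50 <= 15:35? ✓ → no.
job2: start 07:10 >= 15:35? ✗; start 07:10 <= 11:05? ✓; end 11:05 <= 15:35? ✓ → no.
job5: start 14:25 >= 15:35? ✗; start 14:25 <= 11:05? ✗; end 21:35 <= 15:35? ✗ → no.
job6: start 15:35 >= 15:35? ✓; start 15:35 <= 11:05? ✗; end 22:30 <= 15:35? ✗ → no.
job7: start 19:50 >= 15:35? ✓; start 19:50 <= 11:05? ✗; end 20:15 <= 15:35? ✗ → no.
job9: start 08:40 >= 15:35? ✗; start 08:40 <= 11:05? ✓; end 11:00 <= 15:35? ✓ → no.
Result: none.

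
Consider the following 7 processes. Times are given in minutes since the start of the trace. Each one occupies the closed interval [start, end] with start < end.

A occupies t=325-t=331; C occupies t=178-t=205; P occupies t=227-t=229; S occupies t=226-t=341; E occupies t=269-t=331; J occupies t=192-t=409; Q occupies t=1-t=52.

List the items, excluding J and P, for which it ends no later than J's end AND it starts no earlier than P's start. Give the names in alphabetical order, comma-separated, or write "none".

Conditions: its end is no later than J's end (X.end <= t=409) AND its start is no earlier than P's start (X.start >= t=227).
A: end t=331 <= t=409? ✓; start t=325 >= t=227? ✓ → yes.
C: end t=205 <= t=409? ✓; start t=178 >= t=227? ✗ → no.
E: end t=331 <= t=409? ✓; start t=269 >= t=227? ✓ → yes.
Q: end t=52 <= t=409? ✓; start t=1 >= t=227? ✗ → no.
S: end t=341 <= t=409? ✓; start t=226 >= t=227? ✗ → no.
Result: A, E.

A, E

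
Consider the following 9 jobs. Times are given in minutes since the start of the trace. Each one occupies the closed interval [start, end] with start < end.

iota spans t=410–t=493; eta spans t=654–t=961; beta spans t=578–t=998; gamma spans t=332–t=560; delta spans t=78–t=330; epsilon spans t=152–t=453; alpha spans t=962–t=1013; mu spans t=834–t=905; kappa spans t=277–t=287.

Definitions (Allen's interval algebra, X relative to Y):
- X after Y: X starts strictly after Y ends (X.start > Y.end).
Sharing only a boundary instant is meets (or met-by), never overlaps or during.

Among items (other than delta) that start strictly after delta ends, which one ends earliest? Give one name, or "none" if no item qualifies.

iota

Target delta = [t=78, t=330].
alpha [t=962, t=1013] → after → candidate.
beta [t=578, t=998] → after → candidate.
epsilon [t=152, t=453] → overlapped-by → excluded.
eta [t=654, t=961] → after → candidate.
gamma [t=332, t=560] → after → candidate.
iota [t=410, t=493] → after → candidate.
kappa [t=277, t=287] → during → excluded.
mu [t=834, t=905] → after → candidate.
Among candidates, earliest end is t=493 → iota.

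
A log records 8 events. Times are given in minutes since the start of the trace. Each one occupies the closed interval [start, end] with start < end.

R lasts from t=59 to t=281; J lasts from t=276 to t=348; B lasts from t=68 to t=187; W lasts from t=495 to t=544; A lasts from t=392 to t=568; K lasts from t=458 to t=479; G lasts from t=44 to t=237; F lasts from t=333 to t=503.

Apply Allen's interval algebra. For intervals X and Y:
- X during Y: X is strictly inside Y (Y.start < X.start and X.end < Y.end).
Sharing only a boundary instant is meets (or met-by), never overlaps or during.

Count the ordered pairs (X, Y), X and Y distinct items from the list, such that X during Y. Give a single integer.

5

Checking all 56 ordered pairs for relation 'during'; matching pairs in alphabetical order:
(B, G): B during G ✓
(B, R): B during R ✓
(K, A): K during A ✓
(K, F): K during F ✓
(W, A): W during A ✓
Count: 5.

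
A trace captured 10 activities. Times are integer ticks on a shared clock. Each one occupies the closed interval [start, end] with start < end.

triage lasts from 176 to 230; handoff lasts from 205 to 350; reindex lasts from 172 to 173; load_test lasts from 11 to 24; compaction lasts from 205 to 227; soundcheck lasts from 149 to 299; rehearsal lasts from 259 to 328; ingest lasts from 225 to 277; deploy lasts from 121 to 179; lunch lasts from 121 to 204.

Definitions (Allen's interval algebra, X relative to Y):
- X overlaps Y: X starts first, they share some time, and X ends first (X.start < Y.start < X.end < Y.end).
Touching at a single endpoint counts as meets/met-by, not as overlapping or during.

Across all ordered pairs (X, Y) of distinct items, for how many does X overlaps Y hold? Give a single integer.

10

Checking all 90 ordered pairs for relation 'overlaps'; matching pairs in alphabetical order:
(compaction, ingest): compaction overlaps ingest ✓
(deploy, soundcheck): deploy overlaps soundcheck ✓
(deploy, triage): deploy overlaps triage ✓
(ingest, rehearsal): ingest overlaps rehearsal ✓
(lunch, soundcheck): lunch overlaps soundcheck ✓
(lunch, triage): lunch overlaps triage ✓
(soundcheck, handoff): soundcheck overlaps handoff ✓
(soundcheck, rehearsal): soundcheck overlaps rehearsal ✓
(triage, handoff): triage overlaps handoff ✓
(triage, ingest): triage overlaps ingest ✓
Count: 10.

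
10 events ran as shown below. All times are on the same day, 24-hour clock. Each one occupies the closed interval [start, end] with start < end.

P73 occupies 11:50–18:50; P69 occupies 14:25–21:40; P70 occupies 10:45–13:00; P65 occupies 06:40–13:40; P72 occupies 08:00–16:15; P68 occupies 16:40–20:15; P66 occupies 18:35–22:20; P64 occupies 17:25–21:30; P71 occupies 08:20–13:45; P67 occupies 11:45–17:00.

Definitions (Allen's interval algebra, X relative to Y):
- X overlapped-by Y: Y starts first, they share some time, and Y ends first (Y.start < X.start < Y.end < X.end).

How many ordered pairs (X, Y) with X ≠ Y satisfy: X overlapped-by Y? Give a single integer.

Checking all 90 ordered pairs for relation 'overlapped-by'; matching pairs in alphabetical order:
(P64, P68): P64 overlapped-by P68 ✓
(P64, P73): P64 overlapped-by P73 ✓
(P66, P64): P66 overlapped-by P64 ✓
(P66, P68): P66 overlapped-by P68 ✓
(P66, P69): P66 overlapped-by P69 ✓
(P66, P73): P66 overlapped-by P73 ✓
(P67, P65): P67 overlapped-by P65 ✓
(P67, P70): P67 overlapped-by P70 ✓
(P67, P71): P67 overlapped-by P71 ✓
(P67, P72): P67 overlapped-by P72 ✓
(P68, P67): P68 overlapped-by P67 ✓
(P68, P73): P68 overlapped-by P73 ✓
(P69, P67): P69 overlapped-by P67 ✓
(P69, P72): P69 overlapped-by P72 ✓
(P69, P73): P69 overlapped-by P73 ✓
(P71, P65): P71 overlapped-by P65 ✓
(P72, P65): P72 overlapped-by P65 ✓
(P73, P65): P73 overlapped-by P65 ✓
(P73, P67): P73 overlapped-by P67 ✓
(P73, P70): P73 overlapped-by P70 ✓
(P73, P71): P73 overlapped-by P71 ✓
(P73, P72): P73 overlapped-by P72 ✓
Count: 22.

22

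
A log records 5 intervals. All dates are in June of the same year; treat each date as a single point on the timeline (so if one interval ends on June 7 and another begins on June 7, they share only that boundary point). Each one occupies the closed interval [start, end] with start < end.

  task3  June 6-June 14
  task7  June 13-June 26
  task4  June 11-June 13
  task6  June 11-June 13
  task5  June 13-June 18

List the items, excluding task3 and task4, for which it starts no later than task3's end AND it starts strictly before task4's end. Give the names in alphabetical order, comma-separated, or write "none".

Conditions: its start is no later than task3's end (X.start <= June 14) AND its start is strictly before task4's end (X.start < June 13).
task5: start June 13 <= June 14? ✓; start June 13 < June 13? ✗ → no.
task6: start June 11 <= June 14? ✓; start June 11 < June 13? ✓ → yes.
task7: start June 13 <= June 14? ✓; start June 13 < June 13? ✗ → no.
Result: task6.

task6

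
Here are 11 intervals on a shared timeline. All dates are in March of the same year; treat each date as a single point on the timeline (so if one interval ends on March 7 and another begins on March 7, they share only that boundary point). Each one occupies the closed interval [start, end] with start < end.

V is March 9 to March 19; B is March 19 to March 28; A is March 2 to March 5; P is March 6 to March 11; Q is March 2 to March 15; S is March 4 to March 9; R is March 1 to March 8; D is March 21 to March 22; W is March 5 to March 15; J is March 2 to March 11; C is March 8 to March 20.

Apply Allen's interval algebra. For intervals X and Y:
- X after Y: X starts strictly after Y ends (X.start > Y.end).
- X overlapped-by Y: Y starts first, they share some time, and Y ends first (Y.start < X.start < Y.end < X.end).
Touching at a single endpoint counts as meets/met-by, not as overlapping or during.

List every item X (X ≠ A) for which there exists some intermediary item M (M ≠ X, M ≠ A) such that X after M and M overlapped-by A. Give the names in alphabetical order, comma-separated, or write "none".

Target A = [March 2, March 5].
Intermediaries M with M overlapped-by A: S.
Via S — items with X after S: B, D.
Union: B, D.

B, D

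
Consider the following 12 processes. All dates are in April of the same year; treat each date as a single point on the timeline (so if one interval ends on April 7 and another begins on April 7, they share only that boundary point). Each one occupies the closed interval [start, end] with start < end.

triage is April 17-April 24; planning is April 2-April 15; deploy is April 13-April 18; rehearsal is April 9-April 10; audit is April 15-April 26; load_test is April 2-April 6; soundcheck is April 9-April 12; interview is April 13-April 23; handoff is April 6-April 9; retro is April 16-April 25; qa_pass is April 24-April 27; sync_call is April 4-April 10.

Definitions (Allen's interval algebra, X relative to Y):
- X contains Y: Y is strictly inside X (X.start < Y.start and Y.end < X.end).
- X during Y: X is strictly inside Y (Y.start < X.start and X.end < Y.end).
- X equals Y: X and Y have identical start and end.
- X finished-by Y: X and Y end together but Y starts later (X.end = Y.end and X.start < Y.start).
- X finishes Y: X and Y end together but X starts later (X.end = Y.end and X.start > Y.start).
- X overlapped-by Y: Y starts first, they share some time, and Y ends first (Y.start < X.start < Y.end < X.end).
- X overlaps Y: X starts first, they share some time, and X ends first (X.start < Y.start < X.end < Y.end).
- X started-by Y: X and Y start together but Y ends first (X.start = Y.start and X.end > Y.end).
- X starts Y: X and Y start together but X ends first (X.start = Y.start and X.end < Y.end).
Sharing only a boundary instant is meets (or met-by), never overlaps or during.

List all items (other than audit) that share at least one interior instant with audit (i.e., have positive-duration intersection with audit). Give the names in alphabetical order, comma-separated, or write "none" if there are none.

deploy, interview, qa_pass, retro, triage

Target audit = [April 15, April 26].
deploy [April 13, April 18] → overlaps → yes.
handoff [April 6, April 9] → before → no.
interview [April 13, April 23] → overlaps → yes.
load_test [April 2, April 6] → before → no.
planning [April 2, April 15] → meets → no.
qa_pass [April 24, April 27] → overlapped-by → yes.
rehearsal [April 9, April 10] → before → no.
retro [April 16, April 25] → during → yes.
soundcheck [April 9, April 12] → before → no.
sync_call [April 4, April 10] → before → no.
triage [April 17, April 24] → during → yes.
Result: deploy, interview, qa_pass, retro, triage.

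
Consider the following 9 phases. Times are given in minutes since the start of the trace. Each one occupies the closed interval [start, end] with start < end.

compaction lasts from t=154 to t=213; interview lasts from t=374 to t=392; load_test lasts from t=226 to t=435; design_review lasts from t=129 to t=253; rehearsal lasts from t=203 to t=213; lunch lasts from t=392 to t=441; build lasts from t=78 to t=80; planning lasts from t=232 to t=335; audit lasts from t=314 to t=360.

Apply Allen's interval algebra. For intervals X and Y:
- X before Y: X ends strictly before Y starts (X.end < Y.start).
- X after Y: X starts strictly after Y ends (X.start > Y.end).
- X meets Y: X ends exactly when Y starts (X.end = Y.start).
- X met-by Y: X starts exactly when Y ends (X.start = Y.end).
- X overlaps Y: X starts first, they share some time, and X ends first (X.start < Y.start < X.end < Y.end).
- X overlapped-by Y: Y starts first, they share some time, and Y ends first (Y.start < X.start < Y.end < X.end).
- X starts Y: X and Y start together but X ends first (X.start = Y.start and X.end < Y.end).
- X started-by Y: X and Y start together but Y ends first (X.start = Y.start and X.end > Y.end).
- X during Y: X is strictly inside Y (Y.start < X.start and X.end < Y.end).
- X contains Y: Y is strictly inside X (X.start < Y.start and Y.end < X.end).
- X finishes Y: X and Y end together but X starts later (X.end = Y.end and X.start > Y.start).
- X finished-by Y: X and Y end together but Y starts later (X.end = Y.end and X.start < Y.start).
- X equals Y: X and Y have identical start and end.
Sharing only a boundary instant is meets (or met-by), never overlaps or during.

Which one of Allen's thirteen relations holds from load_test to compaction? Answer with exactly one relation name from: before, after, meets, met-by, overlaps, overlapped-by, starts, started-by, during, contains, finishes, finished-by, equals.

load_test = [t=226, t=435]; compaction = [t=154, t=213].
Compare endpoints: load_test.start > compaction.start, load_test.start > compaction.end, load_test.end > compaction.start, load_test.end > compaction.end.
That pattern is 'after'.

after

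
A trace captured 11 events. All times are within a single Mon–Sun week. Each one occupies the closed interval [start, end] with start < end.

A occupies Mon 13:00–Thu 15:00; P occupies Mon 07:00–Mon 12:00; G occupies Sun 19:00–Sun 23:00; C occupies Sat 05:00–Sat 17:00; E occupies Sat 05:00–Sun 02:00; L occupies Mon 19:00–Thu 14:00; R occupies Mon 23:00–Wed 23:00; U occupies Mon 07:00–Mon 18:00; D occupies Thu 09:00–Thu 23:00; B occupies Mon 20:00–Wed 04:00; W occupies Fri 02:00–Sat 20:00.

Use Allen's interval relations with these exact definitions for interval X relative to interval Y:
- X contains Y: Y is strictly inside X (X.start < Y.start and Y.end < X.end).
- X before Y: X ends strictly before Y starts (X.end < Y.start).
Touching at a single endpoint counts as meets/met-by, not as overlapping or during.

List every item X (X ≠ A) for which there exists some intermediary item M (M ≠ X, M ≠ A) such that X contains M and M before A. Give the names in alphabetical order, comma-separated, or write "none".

Target A = [Mon 13:00, Thu 15:00].
Intermediaries M with M before A: P.
Via P — items with X contains P: none.
Union: none.

none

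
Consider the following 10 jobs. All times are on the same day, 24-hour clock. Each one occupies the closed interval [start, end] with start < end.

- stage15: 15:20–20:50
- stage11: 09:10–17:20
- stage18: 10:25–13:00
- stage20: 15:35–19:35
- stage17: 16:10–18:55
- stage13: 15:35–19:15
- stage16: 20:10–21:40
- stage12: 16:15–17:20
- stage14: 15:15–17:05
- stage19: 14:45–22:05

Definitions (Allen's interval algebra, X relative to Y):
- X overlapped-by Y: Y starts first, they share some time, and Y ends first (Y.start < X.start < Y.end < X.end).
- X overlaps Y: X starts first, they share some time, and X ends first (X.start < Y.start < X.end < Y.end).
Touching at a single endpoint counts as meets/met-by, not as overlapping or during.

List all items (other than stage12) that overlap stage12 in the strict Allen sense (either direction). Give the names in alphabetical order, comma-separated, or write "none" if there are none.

Target stage12 = [16:15, 17:20].
stage11 [09:10, 17:20] → finished-by → no.
stage13 [15:35, 19:15] → contains → no.
stage14 [15:15, 17:05] → overlaps → yes.
stage15 [15:20, 20:50] → contains → no.
stage16 [20:10, 21:40] → after → no.
stage17 [16:10, 18:55] → contains → no.
stage18 [10:25, 13:00] → before → no.
stage19 [14:45, 22:05] → contains → no.
stage20 [15:35, 19:35] → contains → no.
Result: stage14.

stage14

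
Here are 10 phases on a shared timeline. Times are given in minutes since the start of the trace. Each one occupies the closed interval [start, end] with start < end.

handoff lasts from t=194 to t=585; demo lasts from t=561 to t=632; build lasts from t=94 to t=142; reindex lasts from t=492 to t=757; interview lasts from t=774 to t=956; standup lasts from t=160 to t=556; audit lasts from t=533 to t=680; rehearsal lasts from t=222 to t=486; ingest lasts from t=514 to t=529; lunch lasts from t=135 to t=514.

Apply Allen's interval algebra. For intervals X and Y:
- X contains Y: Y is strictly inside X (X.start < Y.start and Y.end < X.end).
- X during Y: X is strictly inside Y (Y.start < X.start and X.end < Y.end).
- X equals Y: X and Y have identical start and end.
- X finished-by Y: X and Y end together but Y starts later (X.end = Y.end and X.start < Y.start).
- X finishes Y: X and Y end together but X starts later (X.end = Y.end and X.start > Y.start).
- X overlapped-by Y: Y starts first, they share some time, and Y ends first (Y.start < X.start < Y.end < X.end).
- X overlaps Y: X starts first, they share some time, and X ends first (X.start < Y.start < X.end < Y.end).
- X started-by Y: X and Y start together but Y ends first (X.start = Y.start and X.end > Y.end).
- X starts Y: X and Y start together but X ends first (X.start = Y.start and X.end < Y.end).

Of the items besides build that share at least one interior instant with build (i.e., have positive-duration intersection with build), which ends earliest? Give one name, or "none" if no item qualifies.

lunch

Target build = [t=94, t=142].
audit [t=533, t=680] → after → excluded.
demo [t=561, t=632] → after → excluded.
handoff [t=194, t=585] → after → excluded.
ingest [t=514, t=529] → after → excluded.
interview [t=774, t=956] → after → excluded.
lunch [t=135, t=514] → overlapped-by → candidate.
rehearsal [t=222, t=486] → after → excluded.
reindex [t=492, t=757] → after → excluded.
standup [t=160, t=556] → after → excluded.
Among candidates, earliest end is t=514 → lunch.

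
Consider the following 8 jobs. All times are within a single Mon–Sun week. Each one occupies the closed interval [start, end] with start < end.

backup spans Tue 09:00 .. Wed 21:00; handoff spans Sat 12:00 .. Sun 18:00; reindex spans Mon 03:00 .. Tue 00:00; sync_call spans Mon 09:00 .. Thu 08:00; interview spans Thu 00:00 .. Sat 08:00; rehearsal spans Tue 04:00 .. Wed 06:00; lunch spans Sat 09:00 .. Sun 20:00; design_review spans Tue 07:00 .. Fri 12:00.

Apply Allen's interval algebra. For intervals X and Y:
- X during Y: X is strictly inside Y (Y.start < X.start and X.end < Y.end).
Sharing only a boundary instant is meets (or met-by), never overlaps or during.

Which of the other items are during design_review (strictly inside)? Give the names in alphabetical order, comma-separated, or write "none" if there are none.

backup

Target design_review = [Tue 07:00, Fri 12:00].
backup [Tue 09:00, Wed 21:00] → during → yes.
handoff [Sat 12:00, Sun 18:00] → after → no.
interview [Thu 00:00, Sat 08:00] → overlapped-by → no.
lunch [Sat 09:00, Sun 20:00] → after → no.
rehearsal [Tue 04:00, Wed 06:00] → overlaps → no.
reindex [Mon 03:00, Tue 00:00] → before → no.
sync_call [Mon 09:00, Thu 08:00] → overlaps → no.
Result: backup.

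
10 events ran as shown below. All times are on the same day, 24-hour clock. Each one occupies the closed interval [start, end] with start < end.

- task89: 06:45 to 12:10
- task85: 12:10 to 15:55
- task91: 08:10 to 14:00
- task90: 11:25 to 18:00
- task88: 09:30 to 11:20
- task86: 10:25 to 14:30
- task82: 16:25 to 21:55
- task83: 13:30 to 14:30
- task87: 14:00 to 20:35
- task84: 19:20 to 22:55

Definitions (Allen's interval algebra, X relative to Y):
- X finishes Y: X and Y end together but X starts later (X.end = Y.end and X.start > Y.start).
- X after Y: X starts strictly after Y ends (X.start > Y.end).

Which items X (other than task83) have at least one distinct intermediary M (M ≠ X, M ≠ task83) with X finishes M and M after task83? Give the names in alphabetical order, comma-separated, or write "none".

none

Target task83 = [13:30, 14:30].
Intermediaries M with M after task83: task82, task84.
Via task82 — items with X finishes task82: none.
Via task84 — items with X finishes task84: none.
Union: none.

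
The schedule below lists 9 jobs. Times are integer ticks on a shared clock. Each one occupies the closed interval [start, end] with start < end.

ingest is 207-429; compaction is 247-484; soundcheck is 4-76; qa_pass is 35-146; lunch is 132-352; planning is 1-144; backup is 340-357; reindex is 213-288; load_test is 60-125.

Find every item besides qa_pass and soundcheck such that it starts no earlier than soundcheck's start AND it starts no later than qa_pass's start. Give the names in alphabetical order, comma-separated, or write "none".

none

Conditions: its start is no earlier than soundcheck's start (X.start >= 4) AND its start is no later than qa_pass's start (X.start <= 35).
backup: start 340 >= 4? ✓; start 340 <= 35? ✗ → no.
compaction: start 247 >= 4? ✓; start 247 <= 35? ✗ → no.
ingest: start 207 >= 4? ✓; start 207 <= 35? ✗ → no.
load_test: start 60 >= 4? ✓; start 60 <= 35? ✗ → no.
lunch: start 132 >= 4? ✓; start 132 <= 35? ✗ → no.
planning: start 1 >= 4? ✗; start 1 <= 35? ✓ → no.
reindex: start 213 >= 4? ✓; start 213 <= 35? ✗ → no.
Result: none.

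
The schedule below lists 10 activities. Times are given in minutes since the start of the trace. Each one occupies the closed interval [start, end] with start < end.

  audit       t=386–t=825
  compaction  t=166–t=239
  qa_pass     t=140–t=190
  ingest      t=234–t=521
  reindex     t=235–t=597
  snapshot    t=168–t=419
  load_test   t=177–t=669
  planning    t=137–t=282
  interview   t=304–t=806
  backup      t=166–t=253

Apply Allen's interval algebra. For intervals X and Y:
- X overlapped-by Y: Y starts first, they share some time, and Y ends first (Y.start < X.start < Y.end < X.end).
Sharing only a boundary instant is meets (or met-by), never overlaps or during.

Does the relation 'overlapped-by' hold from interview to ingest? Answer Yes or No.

interview = [t=304, t=806], ingest = [t=234, t=521].
Actual relation of interview to ingest: overlapped-by.
Asked whether 'overlapped-by' holds → Yes.

Yes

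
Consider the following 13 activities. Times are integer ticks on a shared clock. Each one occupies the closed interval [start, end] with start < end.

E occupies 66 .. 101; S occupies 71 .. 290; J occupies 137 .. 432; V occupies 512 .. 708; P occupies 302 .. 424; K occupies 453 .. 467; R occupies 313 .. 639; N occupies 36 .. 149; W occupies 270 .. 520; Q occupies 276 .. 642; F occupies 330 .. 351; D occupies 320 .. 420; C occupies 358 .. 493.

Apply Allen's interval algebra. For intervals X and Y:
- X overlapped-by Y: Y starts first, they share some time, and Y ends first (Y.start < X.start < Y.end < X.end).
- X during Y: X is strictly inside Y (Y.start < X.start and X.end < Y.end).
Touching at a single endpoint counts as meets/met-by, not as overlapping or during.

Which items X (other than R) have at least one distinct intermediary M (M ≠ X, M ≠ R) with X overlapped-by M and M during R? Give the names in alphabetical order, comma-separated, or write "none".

C

Target R = [313, 639].
Intermediaries M with M during R: C, D, F, K.
Via C — items with X overlapped-by C: none.
Via D — items with X overlapped-by D: C.
Via F — items with X overlapped-by F: none.
Via K — items with X overlapped-by K: none.
Union: C.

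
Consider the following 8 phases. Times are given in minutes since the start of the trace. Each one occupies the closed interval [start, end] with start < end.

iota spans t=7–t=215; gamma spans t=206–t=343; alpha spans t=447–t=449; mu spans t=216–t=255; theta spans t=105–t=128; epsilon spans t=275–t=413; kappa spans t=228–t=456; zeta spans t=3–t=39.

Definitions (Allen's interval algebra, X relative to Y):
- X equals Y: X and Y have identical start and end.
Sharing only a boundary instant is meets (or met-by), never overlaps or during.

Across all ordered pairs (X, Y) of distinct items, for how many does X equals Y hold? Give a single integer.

0

Checking all 56 ordered pairs for relation 'equals'; matching pairs in alphabetical order:
No pair satisfies it.
Count: 0.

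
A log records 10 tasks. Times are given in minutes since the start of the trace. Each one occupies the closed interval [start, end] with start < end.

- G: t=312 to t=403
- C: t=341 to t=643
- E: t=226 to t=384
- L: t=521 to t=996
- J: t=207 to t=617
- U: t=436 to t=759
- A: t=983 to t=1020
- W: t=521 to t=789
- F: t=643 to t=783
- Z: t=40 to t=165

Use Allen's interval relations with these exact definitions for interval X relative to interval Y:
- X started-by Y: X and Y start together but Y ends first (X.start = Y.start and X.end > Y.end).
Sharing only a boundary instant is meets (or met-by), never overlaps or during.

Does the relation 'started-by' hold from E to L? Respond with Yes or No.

No

E = [t=226, t=384], L = [t=521, t=996].
Actual relation of E to L: before.
Asked whether 'started-by' holds → No.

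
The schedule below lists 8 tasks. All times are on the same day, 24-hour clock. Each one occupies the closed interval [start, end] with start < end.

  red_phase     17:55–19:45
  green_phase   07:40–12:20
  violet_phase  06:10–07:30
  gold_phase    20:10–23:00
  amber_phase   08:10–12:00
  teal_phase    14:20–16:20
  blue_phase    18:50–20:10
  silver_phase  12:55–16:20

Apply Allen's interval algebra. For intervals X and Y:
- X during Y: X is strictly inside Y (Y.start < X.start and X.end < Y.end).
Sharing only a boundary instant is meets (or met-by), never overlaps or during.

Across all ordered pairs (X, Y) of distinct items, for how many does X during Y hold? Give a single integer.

Checking all 56 ordered pairs for relation 'during'; matching pairs in alphabetical order:
(amber_phase, green_phase): amber_phase during green_phase ✓
Count: 1.

1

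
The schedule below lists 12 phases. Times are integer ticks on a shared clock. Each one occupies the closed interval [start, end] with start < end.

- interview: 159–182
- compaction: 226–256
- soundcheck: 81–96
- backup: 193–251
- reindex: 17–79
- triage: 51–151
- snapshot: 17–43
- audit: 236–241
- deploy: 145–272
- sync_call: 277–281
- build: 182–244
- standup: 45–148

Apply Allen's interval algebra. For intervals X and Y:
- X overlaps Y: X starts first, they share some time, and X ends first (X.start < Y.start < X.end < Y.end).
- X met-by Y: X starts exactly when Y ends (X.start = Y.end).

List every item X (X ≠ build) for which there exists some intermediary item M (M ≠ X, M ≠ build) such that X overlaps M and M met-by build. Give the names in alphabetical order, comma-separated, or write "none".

none

Target build = [182, 244].
Intermediaries M with M met-by build: none.
Union: none.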